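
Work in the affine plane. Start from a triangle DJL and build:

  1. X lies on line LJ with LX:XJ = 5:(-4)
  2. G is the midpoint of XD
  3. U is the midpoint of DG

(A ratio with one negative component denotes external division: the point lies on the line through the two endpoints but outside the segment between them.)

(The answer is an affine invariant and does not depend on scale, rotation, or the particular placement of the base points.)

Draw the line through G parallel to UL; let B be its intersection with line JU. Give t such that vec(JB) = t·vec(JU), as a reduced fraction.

t = -2/3

Work in coordinates with D = (0, 0), J = (1, 0), L = (0, 1).
1. X lies on line LJ with LX:XJ = 5:(-4) ⇒ X = (5, -4)
2. G is the midpoint of XD ⇒ G = (5/2, -2)
3. U is the midpoint of DG ⇒ U = (5/4, -1)
through G parallel to UL: direction (-5/4, 2); meets JU at B = (5/6, 2/3)
B = J + t·(U−J) with t = -2/3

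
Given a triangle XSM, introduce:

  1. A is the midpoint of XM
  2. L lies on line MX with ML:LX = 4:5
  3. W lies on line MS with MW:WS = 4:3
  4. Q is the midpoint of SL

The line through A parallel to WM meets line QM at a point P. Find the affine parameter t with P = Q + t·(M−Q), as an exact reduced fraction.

Work in coordinates with X = (0, 0), S = (1, 0), M = (0, 1).
1. A is the midpoint of XM ⇒ A = (0, 1/2)
2. L lies on line MX with ML:LX = 4:5 ⇒ L = (0, 5/9)
3. W lies on line MS with MW:WS = 4:3 ⇒ W = (4/7, 3/7)
4. Q is the midpoint of SL ⇒ Q = (1/2, 5/18)
through A parallel to WM: direction (-4/7, 4/7); meets QM at P = (9/8, -5/8)
P = Q + t·(M−Q) with t = -5/4

t = -5/4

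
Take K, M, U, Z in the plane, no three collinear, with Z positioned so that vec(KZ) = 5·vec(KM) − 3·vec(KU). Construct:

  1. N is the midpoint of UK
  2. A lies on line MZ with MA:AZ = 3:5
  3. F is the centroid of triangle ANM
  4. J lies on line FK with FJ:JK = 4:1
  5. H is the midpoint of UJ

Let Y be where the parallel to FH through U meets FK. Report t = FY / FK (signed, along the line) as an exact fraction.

t = -4/5

Assign K = (0, 0), M = (1, 0), U = (0, 1), Z = (5, -3) — the answer is frame-independent, so this choice is without loss of generality.
1. N is the midpoint of UK ⇒ N = (0, 1/2)
2. A lies on line MZ with MA:AZ = 3:5 ⇒ A = (5/2, -9/8)
3. F is the centroid of triangle ANM ⇒ F = (7/6, -5/24)
4. J lies on line FK with FJ:JK = 4:1 ⇒ J = (7/30, -1/24)
5. H is the midpoint of UJ ⇒ H = (7/60, 23/48)
through U parallel to FH: direction (-21/20, 11/16); meets FK at Y = (21/10, -3/8)
Y = F + t·(K−F) with t = -4/5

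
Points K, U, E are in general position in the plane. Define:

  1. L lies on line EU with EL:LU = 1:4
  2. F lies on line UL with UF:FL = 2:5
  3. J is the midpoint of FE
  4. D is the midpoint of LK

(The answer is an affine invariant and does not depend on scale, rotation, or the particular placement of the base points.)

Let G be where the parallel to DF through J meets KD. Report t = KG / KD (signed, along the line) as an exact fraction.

Work in coordinates with K = (0, 0), U = (1, 0), E = (0, 1).
1. L lies on line EU with EL:LU = 1:4 ⇒ L = (1/5, 4/5)
2. F lies on line UL with UF:FL = 2:5 ⇒ F = (27/35, 8/35)
3. J is the midpoint of FE ⇒ J = (27/70, 43/70)
4. D is the midpoint of LK ⇒ D = (1/10, 2/5)
through J parallel to DF: direction (47/70, -6/35); meets KD at G = (67/400, 67/100)
G = K + t·(D−K) with t = 67/40

t = 67/40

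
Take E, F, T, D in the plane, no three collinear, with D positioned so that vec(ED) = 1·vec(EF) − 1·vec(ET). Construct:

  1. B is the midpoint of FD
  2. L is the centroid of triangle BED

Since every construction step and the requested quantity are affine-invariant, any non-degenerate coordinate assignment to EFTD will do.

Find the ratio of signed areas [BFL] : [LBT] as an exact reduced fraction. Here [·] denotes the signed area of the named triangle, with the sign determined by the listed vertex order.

[BFL]:[LBT] = 1/3

Set E = (0, 0), F = (1, 0), T = (0, 1), D = (1, -1); any affine frame gives the same invariant.
1. B is the midpoint of FD ⇒ B = (1, -1/2)
2. L is the centroid of triangle BED ⇒ L = (2/3, -1/2)
2·[BFL] = 1/6, 2·[LBT] = 1/2
[BFL]:[LBT] = 1/6:1/2 = 1/3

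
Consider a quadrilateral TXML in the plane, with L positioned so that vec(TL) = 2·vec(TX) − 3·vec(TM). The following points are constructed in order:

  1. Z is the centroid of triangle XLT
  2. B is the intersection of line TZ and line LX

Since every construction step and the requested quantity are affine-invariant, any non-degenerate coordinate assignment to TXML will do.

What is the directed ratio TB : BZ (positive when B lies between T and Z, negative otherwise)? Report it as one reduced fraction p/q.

Work in coordinates with T = (0, 0), X = (1, 0), M = (0, 1), L = (2, -3).
1. Z is the centroid of triangle XLT ⇒ Z = (1, -1)
2. B is the intersection of line TZ and line LX ⇒ B = (3/2, -3/2)
B = T + t·(Z−T) with t = 3/2, so TB:BZ = t:(1−t) = 3/2:-1/2

TB:BZ = -3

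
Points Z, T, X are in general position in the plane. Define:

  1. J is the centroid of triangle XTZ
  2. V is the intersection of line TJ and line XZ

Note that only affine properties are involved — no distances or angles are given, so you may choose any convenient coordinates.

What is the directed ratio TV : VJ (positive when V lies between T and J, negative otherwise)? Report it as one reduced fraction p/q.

TV:VJ = -3

Work in coordinates with Z = (0, 0), T = (1, 0), X = (0, 1).
1. J is the centroid of triangle XTZ ⇒ J = (1/3, 1/3)
2. V is the intersection of line TJ and line XZ ⇒ V = (0, 1/2)
V = T + t·(J−T) with t = 3/2, so TV:VJ = t:(1−t) = 3/2:-1/2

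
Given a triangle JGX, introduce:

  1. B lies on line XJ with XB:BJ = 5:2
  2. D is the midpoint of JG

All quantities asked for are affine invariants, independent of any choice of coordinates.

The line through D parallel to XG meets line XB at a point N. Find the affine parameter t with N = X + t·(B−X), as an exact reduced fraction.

t = 7/10

Assign J = (0, 0), G = (1, 0), X = (0, 1) — the answer is frame-independent, so this choice is without loss of generality.
1. B lies on line XJ with XB:BJ = 5:2 ⇒ B = (0, 2/7)
2. D is the midpoint of JG ⇒ D = (1/2, 0)
through D parallel to XG: direction (1, -1); meets XB at N = (0, 1/2)
N = X + t·(B−X) with t = 7/10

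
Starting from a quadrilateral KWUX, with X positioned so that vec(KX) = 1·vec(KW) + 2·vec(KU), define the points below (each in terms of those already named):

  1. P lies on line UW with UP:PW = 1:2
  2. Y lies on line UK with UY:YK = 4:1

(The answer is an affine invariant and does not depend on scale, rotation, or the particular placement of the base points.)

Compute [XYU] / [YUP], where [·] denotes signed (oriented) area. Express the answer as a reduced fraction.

[XYU]:[YUP] = 3

Set K = (0, 0), W = (1, 0), U = (0, 1), X = (1, 2); any affine frame gives the same invariant.
1. P lies on line UW with UP:PW = 1:2 ⇒ P = (1/3, 2/3)
2. Y lies on line UK with UY:YK = 4:1 ⇒ Y = (0, 1/5)
2·[XYU] = -4/5, 2·[YUP] = -4/15
[XYU]:[YUP] = -4/5:-4/15 = 3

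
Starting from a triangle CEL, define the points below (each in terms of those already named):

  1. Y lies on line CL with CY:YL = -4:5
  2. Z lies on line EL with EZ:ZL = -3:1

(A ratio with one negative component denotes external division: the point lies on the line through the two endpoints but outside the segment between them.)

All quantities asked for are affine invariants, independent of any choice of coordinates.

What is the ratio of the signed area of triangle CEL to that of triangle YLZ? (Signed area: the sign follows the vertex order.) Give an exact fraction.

Assign C = (0, 0), E = (1, 0), L = (0, 1) — the answer is frame-independent, so this choice is without loss of generality.
1. Y lies on line CL with CY:YL = -4:5 ⇒ Y = (0, -4)
2. Z lies on line EL with EZ:ZL = -3:1 ⇒ Z = (-1/2, 3/2)
2·[CEL] = 1, 2·[YLZ] = 5/2
[CEL]:[YLZ] = 1:5/2 = 2/5

[CEL]:[YLZ] = 2/5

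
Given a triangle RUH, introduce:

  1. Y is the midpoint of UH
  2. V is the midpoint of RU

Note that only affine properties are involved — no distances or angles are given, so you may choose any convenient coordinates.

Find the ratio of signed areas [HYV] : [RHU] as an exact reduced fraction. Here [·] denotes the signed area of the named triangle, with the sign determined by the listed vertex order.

[HYV]:[RHU] = 1/4

Set R = (0, 0), U = (1, 0), H = (0, 1); any affine frame gives the same invariant.
1. Y is the midpoint of UH ⇒ Y = (1/2, 1/2)
2. V is the midpoint of RU ⇒ V = (1/2, 0)
2·[HYV] = -1/4, 2·[RHU] = -1
[HYV]:[RHU] = -1/4:-1 = 1/4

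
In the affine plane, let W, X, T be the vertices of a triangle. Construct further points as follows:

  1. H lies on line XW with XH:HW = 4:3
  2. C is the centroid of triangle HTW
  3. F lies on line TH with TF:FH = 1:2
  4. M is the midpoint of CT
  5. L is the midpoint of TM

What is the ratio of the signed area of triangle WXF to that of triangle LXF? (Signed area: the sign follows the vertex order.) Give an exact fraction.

[WXF]:[LXF] = -28/3

Assign W = (0, 0), X = (1, 0), T = (0, 1) — the answer is frame-independent, so this choice is without loss of generality.
1. H lies on line XW with XH:HW = 4:3 ⇒ H = (3/7, 0)
2. C is the centroid of triangle HTW ⇒ C = (1/7, 1/3)
3. F lies on line TH with TF:FH = 1:2 ⇒ F = (1/7, 2/3)
4. M is the midpoint of CT ⇒ M = (1/14, 2/3)
5. L is the midpoint of TM ⇒ L = (1/28, 5/6)
2·[WXF] = 2/3, 2·[LXF] = -1/14
[WXF]:[LXF] = 2/3:-1/14 = -28/3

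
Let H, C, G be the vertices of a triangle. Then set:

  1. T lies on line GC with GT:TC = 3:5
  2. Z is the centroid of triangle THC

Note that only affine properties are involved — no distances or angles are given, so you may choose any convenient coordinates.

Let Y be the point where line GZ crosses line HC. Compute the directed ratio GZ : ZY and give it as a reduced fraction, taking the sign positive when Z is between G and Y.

GZ:ZY = 19/5

Set H = (0, 0), C = (1, 0), G = (0, 1); any affine frame gives the same invariant.
1. T lies on line GC with GT:TC = 3:5 ⇒ T = (3/8, 5/8)
2. Z is the centroid of triangle THC ⇒ Z = (11/24, 5/24)
line GZ meets HC at Y = (11/19, 0)
Z = G + t·(Y−G) with t = 19/24, so GZ:ZY = 19/24:5/24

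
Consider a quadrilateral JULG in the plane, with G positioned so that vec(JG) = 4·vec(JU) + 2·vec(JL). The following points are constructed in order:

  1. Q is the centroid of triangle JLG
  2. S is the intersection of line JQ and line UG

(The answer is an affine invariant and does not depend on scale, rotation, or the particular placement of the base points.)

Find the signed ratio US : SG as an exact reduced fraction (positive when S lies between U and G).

Choose coordinates J = (0, 0), U = (1, 0), L = (0, 1), G = (4, 2).
1. Q is the centroid of triangle JLG ⇒ Q = (4/3, 1)
2. S is the intersection of line JQ and line UG ⇒ S = (-8, -6)
S = U + t·(G−U) with t = -3, so US:SG = t:(1−t) = -3:4

US:SG = -3/4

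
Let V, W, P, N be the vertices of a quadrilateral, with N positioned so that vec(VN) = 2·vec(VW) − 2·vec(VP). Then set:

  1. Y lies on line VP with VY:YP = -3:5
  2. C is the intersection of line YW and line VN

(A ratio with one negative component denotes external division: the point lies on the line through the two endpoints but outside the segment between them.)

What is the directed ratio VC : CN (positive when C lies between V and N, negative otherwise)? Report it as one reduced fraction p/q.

VC:CN = 3/7

Set V = (0, 0), W = (1, 0), P = (0, 1), N = (2, -2); any affine frame gives the same invariant.
1. Y lies on line VP with VY:YP = -3:5 ⇒ Y = (0, -3/2)
2. C is the intersection of line YW and line VN ⇒ C = (3/5, -3/5)
C = V + t·(N−V) with t = 3/10, so VC:CN = t:(1−t) = 3/10:7/10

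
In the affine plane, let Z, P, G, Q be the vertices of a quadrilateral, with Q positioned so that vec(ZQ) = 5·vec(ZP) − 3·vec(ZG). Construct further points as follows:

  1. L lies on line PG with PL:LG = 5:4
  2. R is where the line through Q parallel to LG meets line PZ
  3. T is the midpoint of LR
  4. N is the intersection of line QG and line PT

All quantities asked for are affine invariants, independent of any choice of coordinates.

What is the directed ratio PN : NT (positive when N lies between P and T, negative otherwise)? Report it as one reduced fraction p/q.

Work in coordinates with Z = (0, 0), P = (1, 0), G = (0, 1), Q = (5, -3).
1. L lies on line PG with PL:LG = 5:4 ⇒ L = (4/9, 5/9)
2. R is where the line through Q parallel to LG meets line PZ ⇒ R = (2, 0)
3. T is the midpoint of LR ⇒ T = (11/9, 5/18)
4. N is the intersection of line QG and line PT ⇒ N = (45/41, 5/41)
N = P + t·(T−P) with t = 18/41, so PN:NT = t:(1−t) = 18/41:23/41

PN:NT = 18/23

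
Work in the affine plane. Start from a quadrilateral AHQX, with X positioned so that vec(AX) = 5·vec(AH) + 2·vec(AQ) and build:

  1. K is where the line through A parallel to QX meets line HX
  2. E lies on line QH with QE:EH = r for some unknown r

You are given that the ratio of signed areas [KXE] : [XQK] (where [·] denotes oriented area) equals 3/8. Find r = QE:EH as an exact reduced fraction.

Assign A = (0, 0), H = (1, 0), Q = (0, 1), X = (5, 2) — the answer is frame-independent, so this choice is without loss of generality.
1. K is where the line through A parallel to QX meets line HX ⇒ K = (5/3, 1/3)
2. With QE:EH = r, write λ = r/(r+1) so E = Q + λ·(H−Q); E is affine-linear in λ
Every point depending on E is an affine combination of E and λ-independent points, so each such coordinate is linear in λ; the λ² term in each signed area is a multiple of (H−Q)×(H−Q) = 0, so 2·[KXE] and 2·[XQK] are each linear in λ. Evaluating at λ=0 and λ=1:
  2·[KXE] = -5·λ + 5,   2·[XQK] = 5
So [KXE]:[XQK] = (-5·λ + 5) / (5). Setting this equal to 3/8:
  -5·λ + 5 = 3/8·(5)  ⇒  λ = 5/8
Then r = λ/(1−λ) = (5/8)/(3/8) = 5/3. Check: with r = 5/3, E = (5/8, 3/8) and [KXE]:[XQK] = 3/8 as required.

r = 5/3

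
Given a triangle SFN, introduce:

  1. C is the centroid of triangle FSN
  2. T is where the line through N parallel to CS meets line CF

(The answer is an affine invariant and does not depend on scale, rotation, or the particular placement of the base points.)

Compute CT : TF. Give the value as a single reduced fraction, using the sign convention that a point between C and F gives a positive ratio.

Set S = (0, 0), F = (1, 0), N = (0, 1); any affine frame gives the same invariant.
1. C is the centroid of triangle FSN ⇒ C = (1/3, 1/3)
2. T is where the line through N parallel to CS meets line CF ⇒ T = (-1/3, 2/3)
T = C + t·(F−C) with t = -1, so CT:TF = t:(1−t) = -1:2

CT:TF = -1/2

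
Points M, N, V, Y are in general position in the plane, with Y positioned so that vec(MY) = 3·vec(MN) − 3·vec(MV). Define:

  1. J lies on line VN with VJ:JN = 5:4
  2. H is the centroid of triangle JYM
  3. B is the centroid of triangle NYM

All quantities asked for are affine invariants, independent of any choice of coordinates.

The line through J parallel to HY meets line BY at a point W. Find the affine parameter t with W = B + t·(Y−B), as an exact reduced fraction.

t = -77/4

Assign M = (0, 0), N = (1, 0), V = (0, 1), Y = (3, -3) — the answer is frame-independent, so this choice is without loss of generality.
1. J lies on line VN with VJ:JN = 5:4 ⇒ J = (5/9, 4/9)
2. H is the centroid of triangle JYM ⇒ H = (32/27, -23/27)
3. B is the centroid of triangle NYM ⇒ B = (4/3, -1)
through J parallel to HY: direction (49/27, -58/27); meets BY at W = (-123/4, 75/2)
W = B + t·(Y−B) with t = -77/4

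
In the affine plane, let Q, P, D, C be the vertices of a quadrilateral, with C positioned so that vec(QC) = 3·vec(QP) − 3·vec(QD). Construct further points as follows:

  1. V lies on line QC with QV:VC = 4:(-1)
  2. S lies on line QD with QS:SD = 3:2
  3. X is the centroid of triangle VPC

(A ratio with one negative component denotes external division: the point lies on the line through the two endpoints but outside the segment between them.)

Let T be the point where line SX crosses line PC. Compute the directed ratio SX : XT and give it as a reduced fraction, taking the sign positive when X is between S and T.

SX:XT = -32/5

Work in coordinates with Q = (0, 0), P = (1, 0), D = (0, 1), C = (3, -3).
1. V lies on line QC with QV:VC = 4:(-1) ⇒ V = (4, -4)
2. S lies on line QD with QS:SD = 3:2 ⇒ S = (0, 3/5)
3. X is the centroid of triangle VPC ⇒ X = (8/3, -7/3)
line SX meets PC at T = (9/4, -15/8)
X = S + t·(T−S) with t = 32/27, so SX:XT = 32/27:-5/27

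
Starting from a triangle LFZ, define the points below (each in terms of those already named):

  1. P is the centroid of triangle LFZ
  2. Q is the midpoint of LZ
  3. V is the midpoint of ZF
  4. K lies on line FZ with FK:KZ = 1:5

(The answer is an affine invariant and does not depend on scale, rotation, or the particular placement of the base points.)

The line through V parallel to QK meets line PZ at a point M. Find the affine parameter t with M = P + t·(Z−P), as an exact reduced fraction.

Assign L = (0, 0), F = (1, 0), Z = (0, 1) — the answer is frame-independent, so this choice is without loss of generality.
1. P is the centroid of triangle LFZ ⇒ P = (1/3, 1/3)
2. Q is the midpoint of LZ ⇒ Q = (0, 1/2)
3. V is the midpoint of ZF ⇒ V = (1/2, 1/2)
4. K lies on line FZ with FK:KZ = 1:5 ⇒ K = (5/6, 1/6)
through V parallel to QK: direction (5/6, -1/3); meets PZ at M = (3/16, 5/8)
M = P + t·(Z−P) with t = 7/16

t = 7/16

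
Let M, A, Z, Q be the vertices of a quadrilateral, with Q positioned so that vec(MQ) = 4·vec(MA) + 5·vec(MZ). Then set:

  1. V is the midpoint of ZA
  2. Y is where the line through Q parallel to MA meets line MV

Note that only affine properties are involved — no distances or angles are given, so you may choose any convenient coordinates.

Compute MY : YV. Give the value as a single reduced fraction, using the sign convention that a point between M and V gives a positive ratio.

MY:YV = -10/9

Choose coordinates M = (0, 0), A = (1, 0), Z = (0, 1), Q = (4, 5).
1. V is the midpoint of ZA ⇒ V = (1/2, 1/2)
2. Y is where the line through Q parallel to MA meets line MV ⇒ Y = (5, 5)
Y = M + t·(V−M) with t = 10, so MY:YV = t:(1−t) = 10:-9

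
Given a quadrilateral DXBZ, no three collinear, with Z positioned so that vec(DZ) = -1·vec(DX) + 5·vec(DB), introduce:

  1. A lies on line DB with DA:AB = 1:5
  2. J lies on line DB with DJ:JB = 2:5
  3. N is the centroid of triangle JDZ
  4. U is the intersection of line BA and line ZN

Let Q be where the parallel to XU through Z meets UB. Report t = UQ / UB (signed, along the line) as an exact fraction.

t = 11/2

Choose coordinates D = (0, 0), X = (1, 0), B = (0, 1), Z = (-1, 5).
1. A lies on line DB with DA:AB = 1:5 ⇒ A = (0, 1/6)
2. J lies on line DB with DJ:JB = 2:5 ⇒ J = (0, 2/7)
3. N is the centroid of triangle JDZ ⇒ N = (-1/3, 37/21)
4. U is the intersection of line BA and line ZN ⇒ U = (0, 1/7)
through Z parallel to XU: direction (-1, 1/7); meets UB at Q = (0, 34/7)
Q = U + t·(B−U) with t = 11/2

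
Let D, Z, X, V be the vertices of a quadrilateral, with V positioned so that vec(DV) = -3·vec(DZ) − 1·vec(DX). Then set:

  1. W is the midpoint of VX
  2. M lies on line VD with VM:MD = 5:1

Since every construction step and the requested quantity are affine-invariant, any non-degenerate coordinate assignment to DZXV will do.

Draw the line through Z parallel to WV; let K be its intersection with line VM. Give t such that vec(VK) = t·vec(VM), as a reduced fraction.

Set D = (0, 0), Z = (1, 0), X = (0, 1), V = (-3, -1); any affine frame gives the same invariant.
1. W is the midpoint of VX ⇒ W = (-3/2, 0)
2. M lies on line VD with VM:MD = 5:1 ⇒ M = (-1/2, -1/6)
through Z parallel to WV: direction (-3/2, -1); meets VM at K = (2, 2/3)
K = V + t·(M−V) with t = 2

t = 2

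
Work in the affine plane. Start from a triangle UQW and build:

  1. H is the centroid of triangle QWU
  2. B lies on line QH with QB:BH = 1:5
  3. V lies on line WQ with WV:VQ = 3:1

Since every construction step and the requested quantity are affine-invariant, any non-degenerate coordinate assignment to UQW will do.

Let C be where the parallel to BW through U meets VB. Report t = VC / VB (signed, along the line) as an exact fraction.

Work in coordinates with U = (0, 0), Q = (1, 0), W = (0, 1).
1. H is the centroid of triangle QWU ⇒ H = (1/3, 1/3)
2. B lies on line QH with QB:BH = 1:5 ⇒ B = (8/9, 1/18)
3. V lies on line WQ with WV:VQ = 3:1 ⇒ V = (3/4, 1/4)
through U parallel to BW: direction (-8/9, 17/18); meets VB at C = (104/27, -221/54)
C = V + t·(B−V) with t = 67/3

t = 67/3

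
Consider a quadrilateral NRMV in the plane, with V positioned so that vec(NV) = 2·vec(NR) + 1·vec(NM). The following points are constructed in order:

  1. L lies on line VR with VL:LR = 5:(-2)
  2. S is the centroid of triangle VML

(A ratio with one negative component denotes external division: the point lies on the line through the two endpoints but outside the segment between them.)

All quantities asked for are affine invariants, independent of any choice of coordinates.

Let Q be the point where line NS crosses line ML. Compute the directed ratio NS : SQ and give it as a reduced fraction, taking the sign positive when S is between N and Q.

Choose coordinates N = (0, 0), R = (1, 0), M = (0, 1), V = (2, 1).
1. L lies on line VR with VL:LR = 5:(-2) ⇒ L = (1/3, -2/3)
2. S is the centroid of triangle VML ⇒ S = (7/9, 4/9)
line NS meets ML at Q = (7/39, 4/39)
S = N + t·(Q−N) with t = 13/3, so NS:SQ = 13/3:-10/3

NS:SQ = -13/10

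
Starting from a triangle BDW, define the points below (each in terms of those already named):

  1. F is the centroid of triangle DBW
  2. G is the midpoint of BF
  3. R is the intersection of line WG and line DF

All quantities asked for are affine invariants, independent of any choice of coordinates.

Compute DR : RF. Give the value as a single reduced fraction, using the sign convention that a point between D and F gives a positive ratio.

Set B = (0, 0), D = (1, 0), W = (0, 1); any affine frame gives the same invariant.
1. F is the centroid of triangle DBW ⇒ F = (1/3, 1/3)
2. G is the midpoint of BF ⇒ G = (1/6, 1/6)
3. R is the intersection of line WG and line DF ⇒ R = (1/9, 4/9)
R = D + t·(F−D) with t = 4/3, so DR:RF = t:(1−t) = 4/3:-1/3

DR:RF = -4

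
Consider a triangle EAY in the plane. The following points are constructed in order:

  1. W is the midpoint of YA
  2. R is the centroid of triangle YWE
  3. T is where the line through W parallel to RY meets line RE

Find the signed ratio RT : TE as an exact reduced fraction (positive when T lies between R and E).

Work in coordinates with E = (0, 0), A = (1, 0), Y = (0, 1).
1. W is the midpoint of YA ⇒ W = (1/2, 1/2)
2. R is the centroid of triangle YWE ⇒ R = (1/6, 1/2)
3. T is where the line through W parallel to RY meets line RE ⇒ T = (1/3, 1)
T = R + t·(E−R) with t = -1, so RT:TE = t:(1−t) = -1:2

RT:TE = -1/2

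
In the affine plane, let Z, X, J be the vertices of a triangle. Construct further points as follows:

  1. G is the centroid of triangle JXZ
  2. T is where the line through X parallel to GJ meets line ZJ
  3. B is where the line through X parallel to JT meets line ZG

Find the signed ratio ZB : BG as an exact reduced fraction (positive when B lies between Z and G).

ZB:BG = -3/2

Assign Z = (0, 0), X = (1, 0), J = (0, 1) — the answer is frame-independent, so this choice is without loss of generality.
1. G is the centroid of triangle JXZ ⇒ G = (1/3, 1/3)
2. T is where the line through X parallel to GJ meets line ZJ ⇒ T = (0, 2)
3. B is where the line through X parallel to JT meets line ZG ⇒ B = (1, 1)
B = Z + t·(G−Z) with t = 3, so ZB:BG = t:(1−t) = 3:-2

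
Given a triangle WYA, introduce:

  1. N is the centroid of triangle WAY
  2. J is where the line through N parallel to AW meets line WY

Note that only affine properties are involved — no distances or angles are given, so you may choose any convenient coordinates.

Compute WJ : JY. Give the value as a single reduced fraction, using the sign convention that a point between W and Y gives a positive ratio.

Choose coordinates W = (0, 0), Y = (1, 0), A = (0, 1).
1. N is the centroid of triangle WAY ⇒ N = (1/3, 1/3)
2. J is where the line through N parallel to AW meets line WY ⇒ J = (1/3, 0)
J = W + t·(Y−W) with t = 1/3, so WJ:JY = t:(1−t) = 1/3:2/3

WJ:JY = 1/2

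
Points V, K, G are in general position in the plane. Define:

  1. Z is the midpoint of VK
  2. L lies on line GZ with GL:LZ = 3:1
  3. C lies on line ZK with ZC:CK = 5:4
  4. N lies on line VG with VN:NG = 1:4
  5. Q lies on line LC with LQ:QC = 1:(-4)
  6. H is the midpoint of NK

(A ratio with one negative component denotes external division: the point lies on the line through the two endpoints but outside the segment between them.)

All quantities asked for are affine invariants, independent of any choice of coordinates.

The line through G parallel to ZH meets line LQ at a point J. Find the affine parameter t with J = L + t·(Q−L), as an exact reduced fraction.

t = 81/29

Set V = (0, 0), K = (1, 0), G = (0, 1); any affine frame gives the same invariant.
1. Z is the midpoint of VK ⇒ Z = (1/2, 0)
2. L lies on line GZ with GL:LZ = 3:1 ⇒ L = (3/8, 1/4)
3. C lies on line ZK with ZC:CK = 5:4 ⇒ C = (7/9, 0)
4. N lies on line VG with VN:NG = 1:4 ⇒ N = (0, 1/5)
5. Q lies on line LC with LQ:QC = 1:(-4) ⇒ Q = (13/54, 1/3)
6. H is the midpoint of NK ⇒ H = (1/2, 1/10)
through G parallel to ZH: direction (0, 1/10); meets LQ at J = (0, 14/29)
J = L + t·(Q−L) with t = 81/29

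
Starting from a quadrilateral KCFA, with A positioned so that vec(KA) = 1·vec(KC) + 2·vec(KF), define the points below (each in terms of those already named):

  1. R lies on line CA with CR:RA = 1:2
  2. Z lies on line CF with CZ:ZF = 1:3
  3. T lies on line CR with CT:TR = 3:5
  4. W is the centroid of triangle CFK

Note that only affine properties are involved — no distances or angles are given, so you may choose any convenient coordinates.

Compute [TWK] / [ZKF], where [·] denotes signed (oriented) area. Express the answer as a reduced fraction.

[TWK]:[ZKF] = -1/3

Assign K = (0, 0), C = (1, 0), F = (0, 1), A = (1, 2) — the answer is frame-independent, so this choice is without loss of generality.
1. R lies on line CA with CR:RA = 1:2 ⇒ R = (1, 2/3)
2. Z lies on line CF with CZ:ZF = 1:3 ⇒ Z = (3/4, 1/4)
3. T lies on line CR with CT:TR = 3:5 ⇒ T = (1, 1/4)
4. W is the centroid of triangle CFK ⇒ W = (1/3, 1/3)
2·[TWK] = 1/4, 2·[ZKF] = -3/4
[TWK]:[ZKF] = 1/4:-3/4 = -1/3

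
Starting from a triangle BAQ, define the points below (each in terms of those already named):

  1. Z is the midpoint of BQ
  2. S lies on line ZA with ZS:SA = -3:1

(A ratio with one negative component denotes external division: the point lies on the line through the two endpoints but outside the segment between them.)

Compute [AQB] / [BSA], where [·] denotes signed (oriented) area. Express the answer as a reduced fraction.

[AQB]:[BSA] = 4

Work in coordinates with B = (0, 0), A = (1, 0), Q = (0, 1).
1. Z is the midpoint of BQ ⇒ Z = (0, 1/2)
2. S lies on line ZA with ZS:SA = -3:1 ⇒ S = (3/2, -1/4)
2·[AQB] = 1, 2·[BSA] = 1/4
[AQB]:[BSA] = 1:1/4 = 4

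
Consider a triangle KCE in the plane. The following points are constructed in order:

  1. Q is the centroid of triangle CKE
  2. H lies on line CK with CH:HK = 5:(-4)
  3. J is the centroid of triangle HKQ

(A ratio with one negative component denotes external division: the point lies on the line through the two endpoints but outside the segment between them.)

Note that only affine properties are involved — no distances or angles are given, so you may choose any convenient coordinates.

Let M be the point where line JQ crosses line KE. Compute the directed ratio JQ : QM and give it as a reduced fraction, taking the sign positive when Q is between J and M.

JQ:QM = -14/3

Assign K = (0, 0), C = (1, 0), E = (0, 1) — the answer is frame-independent, so this choice is without loss of generality.
1. Q is the centroid of triangle CKE ⇒ Q = (1/3, 1/3)
2. H lies on line CK with CH:HK = 5:(-4) ⇒ H = (-4, 0)
3. J is the centroid of triangle HKQ ⇒ J = (-11/9, 1/9)
line JQ meets KE at M = (0, 2/7)
Q = J + t·(M−J) with t = 14/11, so JQ:QM = 14/11:-3/11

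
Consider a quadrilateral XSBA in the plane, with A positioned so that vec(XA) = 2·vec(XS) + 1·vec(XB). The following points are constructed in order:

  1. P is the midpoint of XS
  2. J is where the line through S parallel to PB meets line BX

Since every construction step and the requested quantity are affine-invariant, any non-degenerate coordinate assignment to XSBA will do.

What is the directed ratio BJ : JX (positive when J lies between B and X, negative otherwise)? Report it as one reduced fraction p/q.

BJ:JX = -1/2

Choose coordinates X = (0, 0), S = (1, 0), B = (0, 1), A = (2, 1).
1. P is the midpoint of XS ⇒ P = (1/2, 0)
2. J is where the line through S parallel to PB meets line BX ⇒ J = (0, 2)
J = B + t·(X−B) with t = -1, so BJ:JX = t:(1−t) = -1:2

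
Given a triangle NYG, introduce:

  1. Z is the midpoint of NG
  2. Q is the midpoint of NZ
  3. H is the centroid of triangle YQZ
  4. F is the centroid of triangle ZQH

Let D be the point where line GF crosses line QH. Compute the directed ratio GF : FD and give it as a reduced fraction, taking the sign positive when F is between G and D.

Set N = (0, 0), Y = (1, 0), G = (0, 1); any affine frame gives the same invariant.
1. Z is the midpoint of NG ⇒ Z = (0, 1/2)
2. Q is the midpoint of NZ ⇒ Q = (0, 1/4)
3. H is the centroid of triangle YQZ ⇒ H = (1/3, 1/4)
4. F is the centroid of triangle ZQH ⇒ F = (1/9, 1/3)
line GF meets QH at D = (1/8, 1/4)
F = G + t·(D−G) with t = 8/9, so GF:FD = 8/9:1/9

GF:FD = 8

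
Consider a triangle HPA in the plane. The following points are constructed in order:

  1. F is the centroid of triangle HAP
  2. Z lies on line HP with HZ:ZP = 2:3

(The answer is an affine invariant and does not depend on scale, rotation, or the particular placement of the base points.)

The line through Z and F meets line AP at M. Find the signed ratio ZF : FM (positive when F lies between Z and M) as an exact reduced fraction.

ZF:FM = 4/5

Set H = (0, 0), P = (1, 0), A = (0, 1); any affine frame gives the same invariant.
1. F is the centroid of triangle HAP ⇒ F = (1/3, 1/3)
2. Z lies on line HP with HZ:ZP = 2:3 ⇒ Z = (2/5, 0)
line ZF meets AP at M = (1/4, 3/4)
F = Z + t·(M−Z) with t = 4/9, so ZF:FM = 4/9:5/9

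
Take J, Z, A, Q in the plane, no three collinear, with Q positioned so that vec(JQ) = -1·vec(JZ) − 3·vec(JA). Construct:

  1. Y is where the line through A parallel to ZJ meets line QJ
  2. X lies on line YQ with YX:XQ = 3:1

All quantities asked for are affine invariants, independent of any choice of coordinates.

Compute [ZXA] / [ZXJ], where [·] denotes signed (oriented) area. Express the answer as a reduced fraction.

[ZXA]:[ZXJ] = 11/6

Set J = (0, 0), Z = (1, 0), A = (0, 1), Q = (-1, -3); any affine frame gives the same invariant.
1. Y is where the line through A parallel to ZJ meets line QJ ⇒ Y = (1/3, 1)
2. X lies on line YQ with YX:XQ = 3:1 ⇒ X = (-2/3, -2)
2·[ZXA] = -11/3, 2·[ZXJ] = -2
[ZXA]:[ZXJ] = -11/3:-2 = 11/6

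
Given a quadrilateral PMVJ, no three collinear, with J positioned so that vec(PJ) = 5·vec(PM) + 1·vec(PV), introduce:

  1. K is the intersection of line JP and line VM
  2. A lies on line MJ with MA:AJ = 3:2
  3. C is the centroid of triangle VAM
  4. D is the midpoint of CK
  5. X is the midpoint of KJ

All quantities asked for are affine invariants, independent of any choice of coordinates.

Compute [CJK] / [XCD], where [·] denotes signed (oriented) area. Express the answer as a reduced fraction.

Set P = (0, 0), M = (1, 0), V = (0, 1), J = (5, 1); any affine frame gives the same invariant.
1. K is the intersection of line JP and line VM ⇒ K = (5/6, 1/6)
2. A lies on line MJ with MA:AJ = 3:2 ⇒ A = (17/5, 3/5)
3. C is the centroid of triangle VAM ⇒ C = (22/15, 8/15)
4. D is the midpoint of CK ⇒ D = (23/20, 7/20)
5. X is the midpoint of KJ ⇒ X = (35/12, 7/12)
2·[CJK] = -1, 2·[XCD] = 1/4
[CJK]:[XCD] = -1:1/4 = -4

[CJK]:[XCD] = -4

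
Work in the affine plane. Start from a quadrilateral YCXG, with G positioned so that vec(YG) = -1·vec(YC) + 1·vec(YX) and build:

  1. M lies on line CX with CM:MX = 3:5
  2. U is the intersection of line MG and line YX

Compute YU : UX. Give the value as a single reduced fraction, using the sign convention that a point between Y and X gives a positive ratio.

Choose coordinates Y = (0, 0), C = (1, 0), X = (0, 1), G = (-1, 1).
1. M lies on line CX with CM:MX = 3:5 ⇒ M = (5/8, 3/8)
2. U is the intersection of line MG and line YX ⇒ U = (0, 8/13)
U = Y + t·(X−Y) with t = 8/13, so YU:UX = t:(1−t) = 8/13:5/13

YU:UX = 8/5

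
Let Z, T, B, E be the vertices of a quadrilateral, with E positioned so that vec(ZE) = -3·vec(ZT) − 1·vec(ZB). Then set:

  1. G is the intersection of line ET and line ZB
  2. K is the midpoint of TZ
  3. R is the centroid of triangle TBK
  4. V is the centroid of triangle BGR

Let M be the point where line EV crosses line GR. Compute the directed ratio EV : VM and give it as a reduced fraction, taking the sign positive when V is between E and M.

EV:VM = 28/5

Work in coordinates with Z = (0, 0), T = (1, 0), B = (0, 1), E = (-3, -1).
1. G is the intersection of line ET and line ZB ⇒ G = (0, -1/4)
2. K is the midpoint of TZ ⇒ K = (1/2, 0)
3. R is the centroid of triangle TBK ⇒ R = (1/2, 1/3)
4. V is the centroid of triangle BGR ⇒ V = (1/6, 13/36)
line EV meets GR at M = (41/56, 29/48)
V = E + t·(M−E) with t = 28/33, so EV:VM = 28/33:5/33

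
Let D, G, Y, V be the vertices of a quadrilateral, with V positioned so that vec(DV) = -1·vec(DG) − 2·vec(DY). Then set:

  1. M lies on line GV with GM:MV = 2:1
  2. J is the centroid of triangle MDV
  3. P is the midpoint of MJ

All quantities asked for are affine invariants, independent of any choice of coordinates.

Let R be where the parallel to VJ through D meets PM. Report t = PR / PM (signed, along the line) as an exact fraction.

Set D = (0, 0), G = (1, 0), Y = (0, 1), V = (-1, -2); any affine frame gives the same invariant.
1. M lies on line GV with GM:MV = 2:1 ⇒ M = (-1/3, -4/3)
2. J is the centroid of triangle MDV ⇒ J = (-4/9, -10/9)
3. P is the midpoint of MJ ⇒ P = (-7/18, -11/9)
through D parallel to VJ: direction (5/9, 8/9); meets PM at R = (-5/9, -8/9)
R = P + t·(M−P) with t = -3

t = -3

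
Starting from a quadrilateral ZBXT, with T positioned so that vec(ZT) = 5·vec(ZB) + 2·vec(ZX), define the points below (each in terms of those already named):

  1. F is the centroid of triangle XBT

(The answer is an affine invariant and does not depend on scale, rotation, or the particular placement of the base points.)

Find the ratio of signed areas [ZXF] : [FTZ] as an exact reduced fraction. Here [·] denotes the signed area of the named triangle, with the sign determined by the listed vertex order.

Work in coordinates with Z = (0, 0), B = (1, 0), X = (0, 1), T = (5, 2).
1. F is the centroid of triangle XBT ⇒ F = (2, 1)
2·[ZXF] = -2, 2·[FTZ] = -1
[ZXF]:[FTZ] = -2:-1 = 2

[ZXF]:[FTZ] = 2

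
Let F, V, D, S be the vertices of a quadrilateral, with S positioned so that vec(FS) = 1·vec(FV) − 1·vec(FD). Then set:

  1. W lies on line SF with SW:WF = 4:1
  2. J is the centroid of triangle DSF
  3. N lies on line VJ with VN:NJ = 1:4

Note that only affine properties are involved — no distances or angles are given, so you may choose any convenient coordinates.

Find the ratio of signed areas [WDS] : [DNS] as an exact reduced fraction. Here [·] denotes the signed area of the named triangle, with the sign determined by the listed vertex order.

Set F = (0, 0), V = (1, 0), D = (0, 1), S = (1, -1); any affine frame gives the same invariant.
1. W lies on line SF with SW:WF = 4:1 ⇒ W = (1/5, -1/5)
2. J is the centroid of triangle DSF ⇒ J = (1/3, 0)
3. N lies on line VJ with VN:NJ = 1:4 ⇒ N = (13/15, 0)
2·[WDS] = -4/5, 2·[DNS] = -11/15
[WDS]:[DNS] = -4/5:-11/15 = 12/11

[WDS]:[DNS] = 12/11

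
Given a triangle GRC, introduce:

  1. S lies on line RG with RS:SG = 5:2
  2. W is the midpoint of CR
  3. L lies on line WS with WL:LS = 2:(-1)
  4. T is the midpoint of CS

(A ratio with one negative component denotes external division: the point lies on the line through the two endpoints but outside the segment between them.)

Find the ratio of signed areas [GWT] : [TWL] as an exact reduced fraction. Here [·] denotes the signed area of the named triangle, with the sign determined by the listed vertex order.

[GWT]:[TWL] = -1/2

Choose coordinates G = (0, 0), R = (1, 0), C = (0, 1).
1. S lies on line RG with RS:SG = 5:2 ⇒ S = (2/7, 0)
2. W is the midpoint of CR ⇒ W = (1/2, 1/2)
3. L lies on line WS with WL:LS = 2:(-1) ⇒ L = (1/14, -1/2)
4. T is the midpoint of CS ⇒ T = (1/7, 1/2)
2·[GWT] = 5/28, 2·[TWL] = -5/14
[GWT]:[TWL] = 5/28:-5/14 = -1/2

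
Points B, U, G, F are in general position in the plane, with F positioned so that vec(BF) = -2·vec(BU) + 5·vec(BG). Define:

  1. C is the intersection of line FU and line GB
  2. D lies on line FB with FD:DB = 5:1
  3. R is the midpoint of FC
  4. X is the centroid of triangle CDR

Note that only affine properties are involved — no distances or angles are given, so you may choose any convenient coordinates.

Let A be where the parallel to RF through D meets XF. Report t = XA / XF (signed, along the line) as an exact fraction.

Assign B = (0, 0), U = (1, 0), G = (0, 1), F = (-2, 5) — the answer is frame-independent, so this choice is without loss of generality.
1. C is the intersection of line FU and line GB ⇒ C = (0, 5/3)
2. D lies on line FB with FD:DB = 5:1 ⇒ D = (-1/3, 5/6)
3. R is the midpoint of FC ⇒ R = (-1, 10/3)
4. X is the centroid of triangle CDR ⇒ X = (-4/9, 35/18)
through D parallel to RF: direction (-1, 5/3); meets XF at A = (8/3, -25/6)
A = X + t·(F−X) with t = -2

t = -2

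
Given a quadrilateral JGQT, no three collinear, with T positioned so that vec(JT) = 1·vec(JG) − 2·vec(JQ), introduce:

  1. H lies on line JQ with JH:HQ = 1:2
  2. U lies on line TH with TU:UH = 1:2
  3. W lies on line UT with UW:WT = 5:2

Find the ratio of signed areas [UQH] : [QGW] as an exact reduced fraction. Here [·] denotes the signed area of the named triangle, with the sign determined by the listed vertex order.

Work in coordinates with J = (0, 0), G = (1, 0), Q = (0, 1), T = (1, -2).
1. H lies on line JQ with JH:HQ = 1:2 ⇒ H = (0, 1/3)
2. U lies on line TH with TU:UH = 1:2 ⇒ U = (2/3, -11/9)
3. W lies on line UT with UW:WT = 5:2 ⇒ W = (19/21, -16/9)
2·[UQH] = 4/9, 2·[QGW] = -118/63
[UQH]:[QGW] = 4/9:-118/63 = -14/59

[UQH]:[QGW] = -14/59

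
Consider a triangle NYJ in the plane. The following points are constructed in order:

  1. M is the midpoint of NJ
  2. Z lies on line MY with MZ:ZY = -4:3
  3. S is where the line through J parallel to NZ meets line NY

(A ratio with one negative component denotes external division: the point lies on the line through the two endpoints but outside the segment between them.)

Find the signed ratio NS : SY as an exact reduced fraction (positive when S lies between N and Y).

Choose coordinates N = (0, 0), Y = (1, 0), J = (0, 1).
1. M is the midpoint of NJ ⇒ M = (0, 1/2)
2. Z lies on line MY with MZ:ZY = -4:3 ⇒ Z = (4, -3/2)
3. S is where the line through J parallel to NZ meets line NY ⇒ S = (8/3, 0)
S = N + t·(Y−N) with t = 8/3, so NS:SY = t:(1−t) = 8/3:-5/3

NS:SY = -8/5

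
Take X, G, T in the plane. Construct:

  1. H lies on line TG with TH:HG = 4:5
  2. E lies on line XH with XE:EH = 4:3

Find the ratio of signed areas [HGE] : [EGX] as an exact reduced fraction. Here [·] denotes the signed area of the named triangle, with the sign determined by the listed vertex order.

Choose coordinates X = (0, 0), G = (1, 0), T = (0, 1).
1. H lies on line TG with TH:HG = 4:5 ⇒ H = (4/9, 5/9)
2. E lies on line XH with XE:EH = 4:3 ⇒ E = (16/63, 20/63)
2·[HGE] = -5/21, 2·[EGX] = -20/63
[HGE]:[EGX] = -5/21:-20/63 = 3/4

[HGE]:[EGX] = 3/4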